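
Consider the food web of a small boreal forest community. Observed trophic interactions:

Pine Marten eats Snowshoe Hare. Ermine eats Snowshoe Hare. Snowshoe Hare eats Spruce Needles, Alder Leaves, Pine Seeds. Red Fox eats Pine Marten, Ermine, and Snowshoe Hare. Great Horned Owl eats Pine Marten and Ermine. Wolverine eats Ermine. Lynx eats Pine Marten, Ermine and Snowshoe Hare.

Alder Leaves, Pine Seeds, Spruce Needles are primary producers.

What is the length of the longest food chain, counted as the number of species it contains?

4 species

One longest chain: Alder Leaves → Snowshoe Hare → Ermine → Wolverine.
It has 4 species and 3 links.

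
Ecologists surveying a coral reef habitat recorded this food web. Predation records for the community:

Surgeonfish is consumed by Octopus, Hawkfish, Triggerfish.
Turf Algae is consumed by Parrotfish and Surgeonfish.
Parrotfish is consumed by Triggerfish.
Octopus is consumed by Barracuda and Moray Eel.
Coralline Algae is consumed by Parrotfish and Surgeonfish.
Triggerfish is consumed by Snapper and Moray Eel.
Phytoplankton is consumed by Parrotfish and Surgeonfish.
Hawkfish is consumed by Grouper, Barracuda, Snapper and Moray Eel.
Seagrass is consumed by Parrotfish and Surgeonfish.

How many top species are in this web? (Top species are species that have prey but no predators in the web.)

4

Top species (has prey, but nothing eats it): Moray Eel, Snapper, Barracuda, Grouper.
Count: 4.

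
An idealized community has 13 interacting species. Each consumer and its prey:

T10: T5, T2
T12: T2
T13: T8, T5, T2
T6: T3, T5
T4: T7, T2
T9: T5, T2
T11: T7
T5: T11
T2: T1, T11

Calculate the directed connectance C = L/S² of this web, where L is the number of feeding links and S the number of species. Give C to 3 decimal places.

The web has S = 13 species and L = 16 feeding links.
C = L / S² = 16 / 169 = 0.0947 ≈ 0.095.

C = 0.095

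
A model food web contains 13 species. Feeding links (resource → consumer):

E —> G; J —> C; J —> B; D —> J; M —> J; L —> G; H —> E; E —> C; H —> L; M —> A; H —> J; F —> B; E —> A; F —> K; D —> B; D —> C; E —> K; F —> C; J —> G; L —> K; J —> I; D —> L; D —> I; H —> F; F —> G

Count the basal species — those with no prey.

3

Basal species (no prey listed): H, M, D.
Count: 3.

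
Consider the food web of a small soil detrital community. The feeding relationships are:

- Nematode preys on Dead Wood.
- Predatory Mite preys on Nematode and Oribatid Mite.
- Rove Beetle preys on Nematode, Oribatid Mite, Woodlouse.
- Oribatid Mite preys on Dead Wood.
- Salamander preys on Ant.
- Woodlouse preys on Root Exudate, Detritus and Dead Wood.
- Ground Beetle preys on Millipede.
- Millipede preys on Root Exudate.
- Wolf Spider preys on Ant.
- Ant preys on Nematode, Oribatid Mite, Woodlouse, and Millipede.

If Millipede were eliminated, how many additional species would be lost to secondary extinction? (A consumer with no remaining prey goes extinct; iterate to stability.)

Remove Millipede.
Round 1: Ground Beetle (all prey gone) → extinct.
No further losses. Total secondary extinctions: 1.

1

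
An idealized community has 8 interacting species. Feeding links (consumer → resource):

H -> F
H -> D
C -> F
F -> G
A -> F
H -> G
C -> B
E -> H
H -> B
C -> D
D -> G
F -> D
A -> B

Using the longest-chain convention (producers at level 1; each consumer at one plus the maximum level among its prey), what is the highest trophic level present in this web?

5

Producers (level 1): B, G.
G → D → F → H → E gives E level 5.
No species has a prey at level 5, so no species reaches level 6.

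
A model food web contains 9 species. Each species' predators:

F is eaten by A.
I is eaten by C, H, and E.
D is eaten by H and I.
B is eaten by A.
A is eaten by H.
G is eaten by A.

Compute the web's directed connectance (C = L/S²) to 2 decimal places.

C = 0.11

The web has S = 9 species and L = 9 feeding links.
C = L / S² = 9 / 81 = 0.1111 ≈ 0.11.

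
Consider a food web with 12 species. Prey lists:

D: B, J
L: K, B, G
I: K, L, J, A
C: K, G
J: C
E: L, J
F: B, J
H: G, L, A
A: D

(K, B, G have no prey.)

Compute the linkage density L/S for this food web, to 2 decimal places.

L/S = 1.67

There are L = 20 links among S = 12 species.
L/S = 20/12 = 1.6667 ≈ 1.67.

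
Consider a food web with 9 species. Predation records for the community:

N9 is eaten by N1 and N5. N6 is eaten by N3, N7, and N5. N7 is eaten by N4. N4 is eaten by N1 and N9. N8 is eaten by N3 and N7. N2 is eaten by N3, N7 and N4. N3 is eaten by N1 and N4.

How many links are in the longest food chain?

One longest chain: N8 → N7 → N4 → N9 → N1.
It has 5 species and 4 links.

4 links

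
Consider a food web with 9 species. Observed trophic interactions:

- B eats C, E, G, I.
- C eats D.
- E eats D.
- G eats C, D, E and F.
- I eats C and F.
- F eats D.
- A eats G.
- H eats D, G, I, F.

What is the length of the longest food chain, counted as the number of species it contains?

4 species

One longest chain: D → C → I → B.
It has 4 species and 3 links.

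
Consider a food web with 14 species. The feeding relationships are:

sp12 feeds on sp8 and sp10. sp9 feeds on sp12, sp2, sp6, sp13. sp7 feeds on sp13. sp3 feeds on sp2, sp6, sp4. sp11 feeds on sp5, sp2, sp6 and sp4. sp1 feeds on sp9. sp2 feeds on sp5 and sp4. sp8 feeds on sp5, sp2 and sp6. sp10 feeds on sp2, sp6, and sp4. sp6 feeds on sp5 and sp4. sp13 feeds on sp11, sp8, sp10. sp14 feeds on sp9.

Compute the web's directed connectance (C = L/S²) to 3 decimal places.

C = 0.148

The web has S = 14 species and L = 29 feeding links.
C = L / S² = 29 / 196 = 0.1480 ≈ 0.148.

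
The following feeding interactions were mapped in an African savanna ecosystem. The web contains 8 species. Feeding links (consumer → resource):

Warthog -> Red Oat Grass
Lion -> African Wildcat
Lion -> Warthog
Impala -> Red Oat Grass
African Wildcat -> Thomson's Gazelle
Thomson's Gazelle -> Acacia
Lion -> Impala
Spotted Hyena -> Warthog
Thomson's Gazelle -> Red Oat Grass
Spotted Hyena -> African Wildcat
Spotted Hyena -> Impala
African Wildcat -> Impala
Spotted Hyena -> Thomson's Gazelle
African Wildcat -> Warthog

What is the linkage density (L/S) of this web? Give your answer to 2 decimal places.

L/S = 1.75

There are L = 14 links among S = 8 species.
L/S = 14/8 = 1.7500 ≈ 1.75.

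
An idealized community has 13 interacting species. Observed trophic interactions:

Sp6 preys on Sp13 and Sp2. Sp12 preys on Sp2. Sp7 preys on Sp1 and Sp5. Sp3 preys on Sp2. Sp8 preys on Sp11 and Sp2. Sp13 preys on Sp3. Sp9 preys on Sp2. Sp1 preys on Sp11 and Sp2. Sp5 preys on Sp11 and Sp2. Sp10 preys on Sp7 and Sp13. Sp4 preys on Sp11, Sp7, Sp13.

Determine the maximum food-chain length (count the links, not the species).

3 links

One longest chain: Sp2 → Sp3 → Sp13 → Sp6.
It has 4 species and 3 links.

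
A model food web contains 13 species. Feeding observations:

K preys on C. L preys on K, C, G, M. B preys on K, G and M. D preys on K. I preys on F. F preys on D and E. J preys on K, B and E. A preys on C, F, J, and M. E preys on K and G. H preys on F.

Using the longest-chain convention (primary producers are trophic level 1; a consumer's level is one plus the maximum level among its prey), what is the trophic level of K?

Trophic level 2

C is a producer → level 1.
K eats C → level 2.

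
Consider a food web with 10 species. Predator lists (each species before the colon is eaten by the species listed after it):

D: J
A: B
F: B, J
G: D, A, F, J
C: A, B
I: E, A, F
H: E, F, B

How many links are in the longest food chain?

2 links

One longest chain: C → A → B.
It has 3 species and 2 links.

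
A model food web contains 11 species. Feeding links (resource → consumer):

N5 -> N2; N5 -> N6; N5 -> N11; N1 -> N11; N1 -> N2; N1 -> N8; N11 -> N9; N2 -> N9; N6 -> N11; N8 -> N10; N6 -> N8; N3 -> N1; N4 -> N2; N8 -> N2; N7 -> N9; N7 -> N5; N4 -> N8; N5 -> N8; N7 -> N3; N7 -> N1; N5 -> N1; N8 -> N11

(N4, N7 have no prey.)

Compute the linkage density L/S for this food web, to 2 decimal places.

L/S = 2.00

There are L = 22 links among S = 11 species.
L/S = 22/11 = 2.0000 ≈ 2.00.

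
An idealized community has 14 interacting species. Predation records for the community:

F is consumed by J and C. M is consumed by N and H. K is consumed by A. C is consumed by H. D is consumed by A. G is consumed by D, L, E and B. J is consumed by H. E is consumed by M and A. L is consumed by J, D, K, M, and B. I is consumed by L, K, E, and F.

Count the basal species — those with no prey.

2

Basal species (no prey listed): I, G.
Count: 2.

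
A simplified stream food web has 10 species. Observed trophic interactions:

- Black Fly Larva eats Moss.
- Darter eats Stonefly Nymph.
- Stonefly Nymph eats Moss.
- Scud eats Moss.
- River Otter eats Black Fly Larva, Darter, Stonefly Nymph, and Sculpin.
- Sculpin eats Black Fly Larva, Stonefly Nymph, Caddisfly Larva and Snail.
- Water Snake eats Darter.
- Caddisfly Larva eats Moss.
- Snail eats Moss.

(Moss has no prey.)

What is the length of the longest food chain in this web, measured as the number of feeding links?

3 links

One longest chain: Moss → Stonefly Nymph → Darter → Water Snake.
It has 4 species and 3 links.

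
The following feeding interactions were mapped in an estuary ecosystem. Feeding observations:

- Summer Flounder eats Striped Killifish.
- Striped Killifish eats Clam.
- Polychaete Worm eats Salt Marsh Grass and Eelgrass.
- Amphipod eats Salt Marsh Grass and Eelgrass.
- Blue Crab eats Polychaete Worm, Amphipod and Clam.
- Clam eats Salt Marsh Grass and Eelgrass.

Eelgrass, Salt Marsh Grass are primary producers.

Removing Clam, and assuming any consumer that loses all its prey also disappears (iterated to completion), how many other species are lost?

2

Remove Clam.
Round 1: Striped Killifish (all prey gone) → extinct.
Round 2: Summer Flounder (all prey gone) → extinct.
No further losses. Total secondary extinctions: 2.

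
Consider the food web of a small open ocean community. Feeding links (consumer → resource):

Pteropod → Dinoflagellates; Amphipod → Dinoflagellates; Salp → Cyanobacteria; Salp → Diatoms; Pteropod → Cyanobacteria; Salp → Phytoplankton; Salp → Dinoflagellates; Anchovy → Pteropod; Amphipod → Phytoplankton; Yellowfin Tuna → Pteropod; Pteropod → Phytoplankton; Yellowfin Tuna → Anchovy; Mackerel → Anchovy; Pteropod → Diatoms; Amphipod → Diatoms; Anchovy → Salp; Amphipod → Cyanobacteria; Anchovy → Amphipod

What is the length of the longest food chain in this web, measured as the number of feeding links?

3 links

One longest chain: Cyanobacteria → Pteropod → Anchovy → Mackerel.
It has 4 species and 3 links.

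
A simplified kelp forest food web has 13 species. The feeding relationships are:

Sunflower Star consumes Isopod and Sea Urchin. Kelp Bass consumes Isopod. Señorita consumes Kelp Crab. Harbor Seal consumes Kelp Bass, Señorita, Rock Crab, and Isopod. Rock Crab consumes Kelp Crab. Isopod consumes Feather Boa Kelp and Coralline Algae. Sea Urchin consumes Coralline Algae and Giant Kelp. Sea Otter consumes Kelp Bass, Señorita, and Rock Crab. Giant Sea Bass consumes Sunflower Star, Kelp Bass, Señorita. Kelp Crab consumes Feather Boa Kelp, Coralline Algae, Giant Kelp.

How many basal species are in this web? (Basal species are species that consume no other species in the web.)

Basal species (no prey listed): Giant Kelp, Feather Boa Kelp, Coralline Algae.
Count: 3.

3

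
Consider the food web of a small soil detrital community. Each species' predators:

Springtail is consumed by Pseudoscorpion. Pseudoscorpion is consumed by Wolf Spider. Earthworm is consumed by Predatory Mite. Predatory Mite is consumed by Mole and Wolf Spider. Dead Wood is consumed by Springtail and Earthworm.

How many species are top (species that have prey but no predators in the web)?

Top species (has prey, but nothing eats it): Wolf Spider, Mole.
Count: 2.

2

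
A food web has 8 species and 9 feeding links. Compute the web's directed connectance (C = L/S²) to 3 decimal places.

C = 0.141

The web has S = 8 species and L = 9 feeding links.
C = L / S² = 9 / 64 = 0.1406 ≈ 0.141.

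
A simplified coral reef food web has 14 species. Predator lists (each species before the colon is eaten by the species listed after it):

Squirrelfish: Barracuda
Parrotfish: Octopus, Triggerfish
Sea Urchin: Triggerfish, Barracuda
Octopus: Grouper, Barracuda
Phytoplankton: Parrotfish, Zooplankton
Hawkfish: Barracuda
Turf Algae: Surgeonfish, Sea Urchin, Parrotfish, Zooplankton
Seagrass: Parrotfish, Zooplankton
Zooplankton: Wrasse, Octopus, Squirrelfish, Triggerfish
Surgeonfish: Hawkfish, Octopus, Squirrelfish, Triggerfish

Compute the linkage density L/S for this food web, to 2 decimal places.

There are L = 24 links among S = 14 species.
L/S = 24/14 = 1.7143 ≈ 1.71.

L/S = 1.71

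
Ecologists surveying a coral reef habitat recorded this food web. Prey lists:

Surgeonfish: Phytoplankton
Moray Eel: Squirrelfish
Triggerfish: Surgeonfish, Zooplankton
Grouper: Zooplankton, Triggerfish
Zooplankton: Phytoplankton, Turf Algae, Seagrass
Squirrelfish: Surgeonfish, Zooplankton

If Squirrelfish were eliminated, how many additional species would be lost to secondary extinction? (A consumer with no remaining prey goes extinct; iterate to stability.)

Remove Squirrelfish.
Round 1: Moray Eel (all prey gone) → extinct.
No further losses. Total secondary extinctions: 1.

1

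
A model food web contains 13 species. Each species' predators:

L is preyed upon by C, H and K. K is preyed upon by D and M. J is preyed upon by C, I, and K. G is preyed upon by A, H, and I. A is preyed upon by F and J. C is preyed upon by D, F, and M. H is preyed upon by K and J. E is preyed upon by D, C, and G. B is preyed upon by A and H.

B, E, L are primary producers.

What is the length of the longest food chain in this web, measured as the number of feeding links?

One longest chain: E → G → H → J → C → M.
It has 6 species and 5 links.

5 links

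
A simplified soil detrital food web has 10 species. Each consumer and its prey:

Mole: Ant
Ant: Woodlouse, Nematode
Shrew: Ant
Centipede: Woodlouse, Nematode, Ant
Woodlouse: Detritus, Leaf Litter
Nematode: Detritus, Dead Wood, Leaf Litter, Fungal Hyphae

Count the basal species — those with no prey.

Basal species (no prey listed): Detritus, Dead Wood, Leaf Litter, Fungal Hyphae.
Count: 4.

4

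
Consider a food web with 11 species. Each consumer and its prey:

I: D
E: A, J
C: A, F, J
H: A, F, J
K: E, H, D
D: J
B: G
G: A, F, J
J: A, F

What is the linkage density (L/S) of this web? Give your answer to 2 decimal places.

L/S = 1.73

There are L = 19 links among S = 11 species.
L/S = 19/11 = 1.7273 ≈ 1.73.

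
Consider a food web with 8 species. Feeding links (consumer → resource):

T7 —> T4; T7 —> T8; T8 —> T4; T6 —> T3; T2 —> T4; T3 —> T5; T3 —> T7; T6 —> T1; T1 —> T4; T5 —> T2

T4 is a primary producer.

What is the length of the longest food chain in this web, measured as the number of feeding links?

4 links

One longest chain: T4 → T2 → T5 → T3 → T6.
It has 5 species and 4 links.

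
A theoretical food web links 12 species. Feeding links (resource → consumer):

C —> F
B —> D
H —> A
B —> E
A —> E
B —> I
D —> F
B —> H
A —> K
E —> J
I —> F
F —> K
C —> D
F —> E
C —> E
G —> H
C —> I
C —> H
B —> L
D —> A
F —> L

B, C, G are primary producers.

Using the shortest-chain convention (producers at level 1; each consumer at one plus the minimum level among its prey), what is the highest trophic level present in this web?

3

Producers (level 1): B, C, G.
Following each consumer down to its lowest-level prey: B → H → A (levels 1 through 3).
All prey of A (H 2, D 2) are at level 2 or above, so A is at level 1 + 2 = 3.
Every consumer has at least one prey at level 2 or below, so none exceeds level 3.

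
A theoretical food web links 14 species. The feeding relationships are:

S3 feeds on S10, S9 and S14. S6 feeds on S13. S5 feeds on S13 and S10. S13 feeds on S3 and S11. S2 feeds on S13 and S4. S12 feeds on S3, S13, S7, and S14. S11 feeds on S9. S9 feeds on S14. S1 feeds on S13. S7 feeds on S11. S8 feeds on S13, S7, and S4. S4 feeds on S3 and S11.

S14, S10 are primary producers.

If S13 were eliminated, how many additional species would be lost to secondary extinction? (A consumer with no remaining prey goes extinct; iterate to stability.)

Remove S13.
Round 1: S1 (all prey gone), S6 (all prey gone) → extinct.
No further losses. Total secondary extinctions: 2.

2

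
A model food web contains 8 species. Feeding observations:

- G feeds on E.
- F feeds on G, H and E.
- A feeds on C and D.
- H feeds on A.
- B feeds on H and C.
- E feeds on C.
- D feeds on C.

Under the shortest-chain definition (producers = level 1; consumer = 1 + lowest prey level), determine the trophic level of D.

C is a producer → level 1.
D eats C → level 2.

Trophic level 2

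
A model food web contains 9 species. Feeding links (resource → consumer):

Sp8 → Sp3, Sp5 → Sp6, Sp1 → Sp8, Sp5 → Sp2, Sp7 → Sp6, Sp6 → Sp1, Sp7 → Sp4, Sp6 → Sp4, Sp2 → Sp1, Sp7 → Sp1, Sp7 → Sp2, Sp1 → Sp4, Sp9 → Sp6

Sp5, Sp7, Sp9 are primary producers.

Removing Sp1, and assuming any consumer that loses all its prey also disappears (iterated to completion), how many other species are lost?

2

Remove Sp1.
Round 1: Sp8 (all prey gone) → extinct.
Round 2: Sp3 (all prey gone) → extinct.
No further losses. Total secondary extinctions: 2.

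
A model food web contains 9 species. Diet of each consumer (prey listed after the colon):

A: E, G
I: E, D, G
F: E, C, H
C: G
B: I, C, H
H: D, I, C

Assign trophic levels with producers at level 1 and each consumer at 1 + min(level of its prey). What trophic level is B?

Trophic level 3

E is a producer → level 1.
I eats E → level 2.
B eats I → level 3.
No prey of B is below level 2, so 3 is the minimum.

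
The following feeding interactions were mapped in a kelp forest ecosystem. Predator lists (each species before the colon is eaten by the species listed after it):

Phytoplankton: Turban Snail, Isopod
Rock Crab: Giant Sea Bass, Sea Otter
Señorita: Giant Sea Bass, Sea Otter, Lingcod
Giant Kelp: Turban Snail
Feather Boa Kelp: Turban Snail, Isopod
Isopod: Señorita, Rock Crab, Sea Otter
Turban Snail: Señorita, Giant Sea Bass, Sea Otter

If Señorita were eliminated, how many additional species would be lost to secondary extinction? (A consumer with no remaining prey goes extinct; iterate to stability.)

1

Remove Señorita.
Round 1: Lingcod (all prey gone) → extinct.
No further losses. Total secondary extinctions: 1.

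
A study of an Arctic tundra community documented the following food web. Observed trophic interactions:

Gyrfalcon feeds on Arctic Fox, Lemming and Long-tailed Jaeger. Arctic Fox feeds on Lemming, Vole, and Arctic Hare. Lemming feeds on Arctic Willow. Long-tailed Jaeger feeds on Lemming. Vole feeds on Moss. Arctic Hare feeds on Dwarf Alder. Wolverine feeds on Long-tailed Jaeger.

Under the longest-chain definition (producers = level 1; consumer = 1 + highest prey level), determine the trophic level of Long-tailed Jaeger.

Arctic Willow is a producer → level 1.
Lemming eats Arctic Willow → level 2.
Long-tailed Jaeger eats Lemming → level 3.

Trophic level 3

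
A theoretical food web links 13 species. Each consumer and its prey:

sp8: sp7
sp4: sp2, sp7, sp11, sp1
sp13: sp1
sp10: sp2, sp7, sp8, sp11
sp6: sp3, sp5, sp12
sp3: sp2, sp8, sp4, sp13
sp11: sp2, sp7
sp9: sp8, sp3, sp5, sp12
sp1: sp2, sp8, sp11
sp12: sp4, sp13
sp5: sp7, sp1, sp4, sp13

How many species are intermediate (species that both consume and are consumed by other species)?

Intermediate species (has both prey and predators): sp8, sp11, sp1, sp4, sp13, sp3, sp5, sp12.
Count: 8.

8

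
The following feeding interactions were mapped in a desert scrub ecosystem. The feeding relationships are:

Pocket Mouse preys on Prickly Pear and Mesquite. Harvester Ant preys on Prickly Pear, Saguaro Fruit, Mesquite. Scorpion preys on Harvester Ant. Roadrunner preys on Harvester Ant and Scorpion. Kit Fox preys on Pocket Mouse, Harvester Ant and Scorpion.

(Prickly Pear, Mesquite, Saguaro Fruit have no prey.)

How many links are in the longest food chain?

One longest chain: Prickly Pear → Harvester Ant → Scorpion → Roadrunner.
It has 4 species and 3 links.

3 links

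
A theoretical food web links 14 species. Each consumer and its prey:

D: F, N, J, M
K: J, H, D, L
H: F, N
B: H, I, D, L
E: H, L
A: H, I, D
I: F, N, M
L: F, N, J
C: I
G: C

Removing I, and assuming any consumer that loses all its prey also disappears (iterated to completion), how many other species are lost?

2

Remove I.
Round 1: C (all prey gone) → extinct.
Round 2: G (all prey gone) → extinct.
No further losses. Total secondary extinctions: 2.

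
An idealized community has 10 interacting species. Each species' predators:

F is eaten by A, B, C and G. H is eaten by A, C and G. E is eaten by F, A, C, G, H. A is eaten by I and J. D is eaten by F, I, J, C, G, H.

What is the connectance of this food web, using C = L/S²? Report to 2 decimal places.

C = 0.20

The web has S = 10 species and L = 20 feeding links.
C = L / S² = 20 / 100 = 0.2000 ≈ 0.20.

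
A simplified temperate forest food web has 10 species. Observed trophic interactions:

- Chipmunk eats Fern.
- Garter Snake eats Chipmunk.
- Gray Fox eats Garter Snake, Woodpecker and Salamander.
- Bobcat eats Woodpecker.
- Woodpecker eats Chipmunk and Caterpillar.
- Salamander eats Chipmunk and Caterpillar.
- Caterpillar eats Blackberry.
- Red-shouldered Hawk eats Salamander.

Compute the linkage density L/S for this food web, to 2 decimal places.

There are L = 12 links among S = 10 species.
L/S = 12/10 = 1.2000 ≈ 1.20.

L/S = 1.20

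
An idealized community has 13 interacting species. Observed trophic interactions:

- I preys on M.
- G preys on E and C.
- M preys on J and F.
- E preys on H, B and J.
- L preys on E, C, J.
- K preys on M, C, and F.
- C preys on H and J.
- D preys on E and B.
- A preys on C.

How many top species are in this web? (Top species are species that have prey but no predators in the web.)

Top species (has prey, but nothing eats it): G, L, D, K, A, I.
Count: 6.

6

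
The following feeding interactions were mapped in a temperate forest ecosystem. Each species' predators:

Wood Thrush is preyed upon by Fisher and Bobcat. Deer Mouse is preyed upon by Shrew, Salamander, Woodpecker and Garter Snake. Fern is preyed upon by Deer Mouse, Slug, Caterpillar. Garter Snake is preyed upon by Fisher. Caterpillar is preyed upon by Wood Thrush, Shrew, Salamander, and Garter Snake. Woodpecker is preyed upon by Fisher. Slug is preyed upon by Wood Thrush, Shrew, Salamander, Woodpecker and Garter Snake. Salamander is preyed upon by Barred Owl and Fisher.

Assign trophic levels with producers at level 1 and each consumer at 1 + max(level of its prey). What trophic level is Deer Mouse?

Fern is a producer → level 1.
Deer Mouse eats Fern → level 2.

Trophic level 2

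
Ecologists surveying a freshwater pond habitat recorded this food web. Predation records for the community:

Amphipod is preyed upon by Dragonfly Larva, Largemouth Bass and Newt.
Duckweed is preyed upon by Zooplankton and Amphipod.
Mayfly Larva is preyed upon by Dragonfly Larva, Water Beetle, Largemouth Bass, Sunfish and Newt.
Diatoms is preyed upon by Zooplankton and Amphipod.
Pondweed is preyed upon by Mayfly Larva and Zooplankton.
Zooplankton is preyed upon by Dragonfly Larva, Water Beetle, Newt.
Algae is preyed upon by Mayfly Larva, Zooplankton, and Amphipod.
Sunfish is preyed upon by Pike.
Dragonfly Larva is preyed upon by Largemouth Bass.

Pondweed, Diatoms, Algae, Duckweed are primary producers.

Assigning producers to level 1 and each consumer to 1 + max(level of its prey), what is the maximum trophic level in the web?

4

Producers (level 1): Pondweed, Diatoms, Algae, Duckweed.
Pondweed → Mayfly Larva → Sunfish → Pike gives Pike level 4.
No species has a prey at level 4, so no species reaches level 5.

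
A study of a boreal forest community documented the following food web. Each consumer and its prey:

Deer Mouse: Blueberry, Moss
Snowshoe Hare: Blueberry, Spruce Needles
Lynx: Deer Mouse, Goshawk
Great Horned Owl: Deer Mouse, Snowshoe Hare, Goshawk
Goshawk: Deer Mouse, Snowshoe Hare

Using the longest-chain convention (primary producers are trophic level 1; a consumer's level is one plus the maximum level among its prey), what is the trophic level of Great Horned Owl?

Trophic level 4

Blueberry is a producer → level 1.
Deer Mouse eats Blueberry (level 1); other prey at levels: Moss 1 → level 2.
Goshawk eats Deer Mouse (level 2); other prey at levels: Snowshoe Hare 2 → level 3.
Great Horned Owl eats Goshawk (level 3); other prey at levels: Deer Mouse 2, Snowshoe Hare 2 → level 4.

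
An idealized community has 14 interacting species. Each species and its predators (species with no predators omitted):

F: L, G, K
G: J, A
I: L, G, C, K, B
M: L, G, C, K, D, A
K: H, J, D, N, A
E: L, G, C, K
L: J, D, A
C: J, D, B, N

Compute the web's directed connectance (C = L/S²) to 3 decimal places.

The web has S = 14 species and L = 32 feeding links.
C = L / S² = 32 / 196 = 0.1633 ≈ 0.163.

C = 0.163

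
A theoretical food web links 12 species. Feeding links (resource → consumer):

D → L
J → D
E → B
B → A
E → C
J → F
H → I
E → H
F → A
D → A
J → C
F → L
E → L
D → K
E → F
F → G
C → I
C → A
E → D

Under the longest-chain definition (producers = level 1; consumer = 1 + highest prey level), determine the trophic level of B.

E is a producer → level 1.
B eats E → level 2.

Trophic level 2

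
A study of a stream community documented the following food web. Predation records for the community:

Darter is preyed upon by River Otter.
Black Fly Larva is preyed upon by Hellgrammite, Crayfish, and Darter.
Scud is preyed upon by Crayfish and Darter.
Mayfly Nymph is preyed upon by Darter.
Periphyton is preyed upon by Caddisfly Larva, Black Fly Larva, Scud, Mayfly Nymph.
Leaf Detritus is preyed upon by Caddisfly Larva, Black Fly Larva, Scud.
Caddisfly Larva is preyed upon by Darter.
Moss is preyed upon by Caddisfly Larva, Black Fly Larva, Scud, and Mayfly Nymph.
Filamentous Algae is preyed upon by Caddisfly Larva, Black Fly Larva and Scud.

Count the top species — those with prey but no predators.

Top species (has prey, but nothing eats it): Hellgrammite, Crayfish, River Otter.
Count: 3.

3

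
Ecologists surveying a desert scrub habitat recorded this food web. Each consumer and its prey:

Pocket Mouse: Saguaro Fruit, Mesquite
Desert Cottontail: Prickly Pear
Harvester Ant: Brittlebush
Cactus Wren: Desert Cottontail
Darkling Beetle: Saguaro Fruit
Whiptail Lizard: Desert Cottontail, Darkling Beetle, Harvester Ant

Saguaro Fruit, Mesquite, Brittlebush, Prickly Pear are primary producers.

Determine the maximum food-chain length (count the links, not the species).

One longest chain: Prickly Pear → Desert Cottontail → Cactus Wren.
It has 3 species and 2 links.

2 links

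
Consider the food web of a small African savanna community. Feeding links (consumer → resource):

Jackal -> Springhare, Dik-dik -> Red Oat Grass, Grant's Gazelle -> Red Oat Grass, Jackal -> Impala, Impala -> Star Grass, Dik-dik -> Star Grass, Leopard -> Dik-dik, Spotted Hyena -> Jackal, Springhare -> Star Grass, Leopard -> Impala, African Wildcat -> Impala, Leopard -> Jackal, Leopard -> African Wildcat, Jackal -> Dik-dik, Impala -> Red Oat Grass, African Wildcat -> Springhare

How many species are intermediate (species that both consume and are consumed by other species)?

5

Intermediate species (has both prey and predators): Impala, Springhare, Dik-dik, Jackal, African Wildcat.
Count: 5.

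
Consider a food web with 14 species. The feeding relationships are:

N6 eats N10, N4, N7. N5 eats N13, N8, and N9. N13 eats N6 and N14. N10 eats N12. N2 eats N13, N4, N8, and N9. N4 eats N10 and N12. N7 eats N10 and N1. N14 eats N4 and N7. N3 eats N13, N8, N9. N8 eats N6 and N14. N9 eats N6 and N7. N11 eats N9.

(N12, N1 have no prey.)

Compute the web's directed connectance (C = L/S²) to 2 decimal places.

The web has S = 14 species and L = 27 feeding links.
C = L / S² = 27 / 196 = 0.1378 ≈ 0.14.

C = 0.14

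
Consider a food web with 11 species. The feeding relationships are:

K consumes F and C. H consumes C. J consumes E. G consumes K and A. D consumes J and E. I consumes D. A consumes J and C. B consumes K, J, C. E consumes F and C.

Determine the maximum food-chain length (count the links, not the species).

One longest chain: F → E → J → D → I.
It has 5 species and 4 links.

4 links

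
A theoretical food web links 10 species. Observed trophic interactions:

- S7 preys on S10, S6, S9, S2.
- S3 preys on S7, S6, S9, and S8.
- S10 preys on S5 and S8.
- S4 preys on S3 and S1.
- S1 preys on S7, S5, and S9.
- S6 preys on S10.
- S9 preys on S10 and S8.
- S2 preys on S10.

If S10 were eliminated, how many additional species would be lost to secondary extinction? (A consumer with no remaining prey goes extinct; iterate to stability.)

2

Remove S10.
Round 1: S2 (all prey gone), S6 (all prey gone) → extinct.
No further losses. Total secondary extinctions: 2.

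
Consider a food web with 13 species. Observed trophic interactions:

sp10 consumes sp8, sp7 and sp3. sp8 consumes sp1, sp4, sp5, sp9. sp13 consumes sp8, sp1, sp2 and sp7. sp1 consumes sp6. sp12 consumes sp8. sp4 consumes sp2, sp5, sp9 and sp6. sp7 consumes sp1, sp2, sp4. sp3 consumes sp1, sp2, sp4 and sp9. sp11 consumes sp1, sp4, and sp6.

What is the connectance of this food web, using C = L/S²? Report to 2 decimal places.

C = 0.16

The web has S = 13 species and L = 27 feeding links.
C = L / S² = 27 / 169 = 0.1598 ≈ 0.16.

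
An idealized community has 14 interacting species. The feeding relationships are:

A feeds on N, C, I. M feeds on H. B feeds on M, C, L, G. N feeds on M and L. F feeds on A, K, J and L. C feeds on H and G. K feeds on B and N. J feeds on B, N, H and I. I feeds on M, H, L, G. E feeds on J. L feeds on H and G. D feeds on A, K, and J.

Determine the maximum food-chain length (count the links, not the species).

4 links

One longest chain: G → L → N → A → F.
It has 5 species and 4 links.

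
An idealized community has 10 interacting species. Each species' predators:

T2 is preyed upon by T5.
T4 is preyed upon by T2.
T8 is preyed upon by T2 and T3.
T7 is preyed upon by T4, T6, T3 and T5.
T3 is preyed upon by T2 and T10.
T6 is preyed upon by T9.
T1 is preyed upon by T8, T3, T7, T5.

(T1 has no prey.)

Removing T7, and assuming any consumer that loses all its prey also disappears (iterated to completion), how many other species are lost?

3

Remove T7.
Round 1: T4 (all prey gone), T6 (all prey gone) → extinct.
Round 2: T9 (all prey gone) → extinct.
No further losses. Total secondary extinctions: 3.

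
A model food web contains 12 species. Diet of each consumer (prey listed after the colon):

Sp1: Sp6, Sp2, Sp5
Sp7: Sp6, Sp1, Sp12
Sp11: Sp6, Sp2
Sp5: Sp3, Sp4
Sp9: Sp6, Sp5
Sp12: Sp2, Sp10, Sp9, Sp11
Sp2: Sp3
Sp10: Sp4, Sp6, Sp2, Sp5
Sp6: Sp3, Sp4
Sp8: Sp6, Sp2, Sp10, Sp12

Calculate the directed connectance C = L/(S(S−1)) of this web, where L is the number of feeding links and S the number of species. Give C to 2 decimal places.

C = 0.20

The web has S = 12 species and L = 27 feeding links.
C = L / (S(S−1)) = 27 / 132 = 0.2045 ≈ 0.20.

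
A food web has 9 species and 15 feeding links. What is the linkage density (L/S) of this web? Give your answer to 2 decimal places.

L/S = 1.67

There are L = 15 links among S = 9 species.
L/S = 15/9 = 1.6667 ≈ 1.67.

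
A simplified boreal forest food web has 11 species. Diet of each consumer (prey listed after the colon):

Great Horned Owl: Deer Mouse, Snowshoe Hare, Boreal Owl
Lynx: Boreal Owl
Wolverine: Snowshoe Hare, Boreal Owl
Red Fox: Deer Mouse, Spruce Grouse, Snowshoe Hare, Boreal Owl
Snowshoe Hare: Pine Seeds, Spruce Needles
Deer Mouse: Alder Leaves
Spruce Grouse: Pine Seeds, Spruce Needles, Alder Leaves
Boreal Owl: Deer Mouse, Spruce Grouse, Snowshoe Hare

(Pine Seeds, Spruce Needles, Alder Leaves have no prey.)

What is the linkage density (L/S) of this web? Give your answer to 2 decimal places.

L/S = 1.73

There are L = 19 links among S = 11 species.
L/S = 19/11 = 1.7273 ≈ 1.73.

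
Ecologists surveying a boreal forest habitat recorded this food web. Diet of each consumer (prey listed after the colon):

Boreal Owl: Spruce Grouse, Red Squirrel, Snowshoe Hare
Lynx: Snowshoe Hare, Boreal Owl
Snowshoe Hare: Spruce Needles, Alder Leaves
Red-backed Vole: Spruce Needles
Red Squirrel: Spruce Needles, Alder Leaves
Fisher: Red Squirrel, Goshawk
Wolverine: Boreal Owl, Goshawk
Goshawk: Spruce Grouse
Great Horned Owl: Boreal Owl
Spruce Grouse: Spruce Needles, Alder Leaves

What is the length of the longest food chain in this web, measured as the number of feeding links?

One longest chain: Spruce Needles → Spruce Grouse → Boreal Owl → Great Horned Owl.
It has 4 species and 3 links.

3 links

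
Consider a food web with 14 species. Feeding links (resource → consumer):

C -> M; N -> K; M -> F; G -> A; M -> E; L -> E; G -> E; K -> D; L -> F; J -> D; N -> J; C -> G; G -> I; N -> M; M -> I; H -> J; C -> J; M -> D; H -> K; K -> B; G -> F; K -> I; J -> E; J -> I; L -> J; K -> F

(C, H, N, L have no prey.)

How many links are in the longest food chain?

One longest chain: H → K → F.
It has 3 species and 2 links.

2 links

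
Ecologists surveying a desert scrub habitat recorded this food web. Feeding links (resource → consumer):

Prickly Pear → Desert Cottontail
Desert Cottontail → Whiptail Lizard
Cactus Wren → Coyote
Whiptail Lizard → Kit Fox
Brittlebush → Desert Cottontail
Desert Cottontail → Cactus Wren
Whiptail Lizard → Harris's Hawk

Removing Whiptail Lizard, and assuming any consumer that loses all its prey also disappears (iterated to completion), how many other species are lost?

2

Remove Whiptail Lizard.
Round 1: Kit Fox (all prey gone), Harris's Hawk (all prey gone) → extinct.
No further losses. Total secondary extinctions: 2.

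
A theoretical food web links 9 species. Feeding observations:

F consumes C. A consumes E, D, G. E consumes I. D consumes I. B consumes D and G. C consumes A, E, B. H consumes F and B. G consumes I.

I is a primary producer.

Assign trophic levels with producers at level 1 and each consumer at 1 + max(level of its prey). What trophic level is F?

Trophic level 5

I is a producer → level 1.
D eats I → level 2.
A eats D (level 2); other prey at levels: G 2, E 2 → level 3.
C eats A (level 3); other prey at levels: E 2, B 3 → level 4.
F eats C → level 5.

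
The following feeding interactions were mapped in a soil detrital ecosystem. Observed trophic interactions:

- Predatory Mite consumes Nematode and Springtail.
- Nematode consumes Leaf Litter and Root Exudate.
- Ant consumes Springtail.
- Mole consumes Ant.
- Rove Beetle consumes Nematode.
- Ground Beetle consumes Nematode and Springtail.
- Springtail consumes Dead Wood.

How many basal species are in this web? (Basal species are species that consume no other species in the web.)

Basal species (no prey listed): Dead Wood, Root Exudate, Leaf Litter.
Count: 3.

3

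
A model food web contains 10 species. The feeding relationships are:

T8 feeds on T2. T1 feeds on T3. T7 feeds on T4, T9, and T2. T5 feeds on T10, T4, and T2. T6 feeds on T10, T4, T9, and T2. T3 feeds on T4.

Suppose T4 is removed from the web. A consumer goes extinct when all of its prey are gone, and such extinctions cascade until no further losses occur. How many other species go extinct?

Remove T4.
Round 1: T3 (all prey gone) → extinct.
Round 2: T1 (all prey gone) → extinct.
No further losses. Total secondary extinctions: 2.

2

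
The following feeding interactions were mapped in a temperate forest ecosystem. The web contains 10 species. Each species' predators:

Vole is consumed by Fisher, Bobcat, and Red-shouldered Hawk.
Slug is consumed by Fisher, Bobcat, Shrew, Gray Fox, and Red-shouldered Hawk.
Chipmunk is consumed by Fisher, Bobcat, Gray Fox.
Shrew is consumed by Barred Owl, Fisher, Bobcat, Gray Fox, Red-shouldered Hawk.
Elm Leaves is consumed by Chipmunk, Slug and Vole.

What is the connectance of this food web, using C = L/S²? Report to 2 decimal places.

The web has S = 10 species and L = 19 feeding links.
C = L / S² = 19 / 100 = 0.1900 ≈ 0.19.

C = 0.19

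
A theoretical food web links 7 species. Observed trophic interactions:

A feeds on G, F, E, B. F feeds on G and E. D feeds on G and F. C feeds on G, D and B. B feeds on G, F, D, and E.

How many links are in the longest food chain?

4 links

One longest chain: G → F → D → B → C.
It has 5 species and 4 links.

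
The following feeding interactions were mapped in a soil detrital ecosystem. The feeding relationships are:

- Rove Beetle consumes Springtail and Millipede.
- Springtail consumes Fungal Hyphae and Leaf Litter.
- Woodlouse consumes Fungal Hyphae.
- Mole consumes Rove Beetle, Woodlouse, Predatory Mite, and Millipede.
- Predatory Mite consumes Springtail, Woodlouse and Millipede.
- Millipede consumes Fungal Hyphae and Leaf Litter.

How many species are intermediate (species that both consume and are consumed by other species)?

Intermediate species (has both prey and predators): Millipede, Woodlouse, Springtail, Predatory Mite, Rove Beetle.
Count: 5.

5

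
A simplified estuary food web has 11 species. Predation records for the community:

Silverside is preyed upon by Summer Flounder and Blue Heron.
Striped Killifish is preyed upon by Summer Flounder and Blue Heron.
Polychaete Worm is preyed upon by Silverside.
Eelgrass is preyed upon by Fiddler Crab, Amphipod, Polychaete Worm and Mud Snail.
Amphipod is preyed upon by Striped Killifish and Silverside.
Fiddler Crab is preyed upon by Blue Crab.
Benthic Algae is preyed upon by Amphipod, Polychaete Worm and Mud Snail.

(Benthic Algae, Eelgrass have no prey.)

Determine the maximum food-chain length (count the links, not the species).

3 links

One longest chain: Benthic Algae → Amphipod → Silverside → Summer Flounder.
It has 4 species and 3 links.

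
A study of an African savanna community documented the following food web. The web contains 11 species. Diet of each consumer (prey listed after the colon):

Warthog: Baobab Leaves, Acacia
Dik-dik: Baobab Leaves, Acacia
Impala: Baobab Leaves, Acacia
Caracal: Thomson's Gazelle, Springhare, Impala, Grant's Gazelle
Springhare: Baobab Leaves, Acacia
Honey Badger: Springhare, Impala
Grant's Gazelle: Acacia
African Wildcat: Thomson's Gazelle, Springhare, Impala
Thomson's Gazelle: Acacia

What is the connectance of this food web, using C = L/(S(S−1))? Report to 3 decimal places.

C = 0.173

The web has S = 11 species and L = 19 feeding links.
C = L / (S(S−1)) = 19 / 110 = 0.1727 ≈ 0.173.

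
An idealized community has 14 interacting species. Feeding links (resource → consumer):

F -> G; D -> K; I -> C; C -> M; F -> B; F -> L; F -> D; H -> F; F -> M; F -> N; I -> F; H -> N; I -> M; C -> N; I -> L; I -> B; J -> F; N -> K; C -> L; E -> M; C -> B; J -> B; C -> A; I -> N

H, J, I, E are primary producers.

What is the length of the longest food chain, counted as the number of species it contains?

4 species

One longest chain: I → C → N → K.
It has 4 species and 3 links.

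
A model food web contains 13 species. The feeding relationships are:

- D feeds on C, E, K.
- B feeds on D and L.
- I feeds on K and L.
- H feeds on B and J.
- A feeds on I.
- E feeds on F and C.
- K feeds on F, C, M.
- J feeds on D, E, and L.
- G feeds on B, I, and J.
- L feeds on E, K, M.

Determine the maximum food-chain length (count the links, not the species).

One longest chain: C → E → L → I → A.
It has 5 species and 4 links.

4 links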